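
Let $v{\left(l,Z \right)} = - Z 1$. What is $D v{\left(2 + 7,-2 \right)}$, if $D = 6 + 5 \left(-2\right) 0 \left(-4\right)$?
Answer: $12$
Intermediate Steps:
$v{\left(l,Z \right)} = - Z$
$D = 6$ ($D = 6 + 5 \cdot 0 \left(-4\right) = 6 + 5 \cdot 0 = 6 + 0 = 6$)
$D v{\left(2 + 7,-2 \right)} = 6 \left(\left(-1\right) \left(-2\right)\right) = 6 \cdot 2 = 12$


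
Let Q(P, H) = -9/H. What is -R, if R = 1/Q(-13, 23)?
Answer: 23/9 ≈ 2.5556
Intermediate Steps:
R = -23/9 (R = 1/(-9/23) = -23/9 ≈ -2.5556)
-R = -1*(-23/9) = 23/9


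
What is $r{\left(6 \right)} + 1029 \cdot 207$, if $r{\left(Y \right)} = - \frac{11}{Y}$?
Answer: $\frac{1278007}{6} \approx 2.13 \cdot 10^{5}$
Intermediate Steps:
$r{\left(6 \right)} + 1029 \cdot 207 = - \frac{11}{6} + 1029 \cdot 207 = \left(-11\right) \frac{1}{6} + 213003 = - \frac{11}{6} + 213003 = \frac{1278007}{6}$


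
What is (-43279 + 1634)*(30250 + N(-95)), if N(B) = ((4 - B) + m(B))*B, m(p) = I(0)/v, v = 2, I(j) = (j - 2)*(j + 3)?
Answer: -879958850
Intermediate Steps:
I(j) = (-2 + j)*(3 + j)
m(p) = -3 (m(p) = (-6 + 0 + 0**2)/2 = (-6 + 0 + 0)*(1/2) = -6*1/2 = -3)
N(B) = B*(1 - B) (N(B) = ((4 - B) - 3)*B = (1 - B)*B = B*(1 - B))
(-43279 + 1634)*(30250 + N(-95)) = (-43279 + 1634)*(30250 - 95*(1 - 1*(-95))) = -41645*(30250 - 95*(1 + 95)) = -41645*(30250 - 95*96) = -41645*(30250 - 9120) = -41645*21130 = -879958850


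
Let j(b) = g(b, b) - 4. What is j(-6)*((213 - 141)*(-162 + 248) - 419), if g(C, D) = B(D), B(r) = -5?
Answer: -51957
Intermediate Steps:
g(C, D) = -5
j(b) = -9 (j(b) = -5 - 4 = -9)
j(-6)*((213 - 141)*(-162 + 248) - 419) = -9*((213 - 141)*(-162 + 248) - 419) = -9*(72*86 - 419) = -9*(6192 - 419) = -9*5773 = -51957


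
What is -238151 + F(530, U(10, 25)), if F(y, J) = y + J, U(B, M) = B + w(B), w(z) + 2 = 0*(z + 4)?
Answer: -237613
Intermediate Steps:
w(z) = -2 (w(z) = -2 + 0*(z + 4) = -2 + 0*(4 + z) = -2 + 0 = -2)
U(B, M) = -2 + B (U(B, M) = B - 2 = -2 + B)
F(y, J) = J + y
-238151 + F(530, U(10, 25)) = -238151 + ((-2 + 10) + 530) = -238151 + (8 + 530) = -238151 + 538 = -237613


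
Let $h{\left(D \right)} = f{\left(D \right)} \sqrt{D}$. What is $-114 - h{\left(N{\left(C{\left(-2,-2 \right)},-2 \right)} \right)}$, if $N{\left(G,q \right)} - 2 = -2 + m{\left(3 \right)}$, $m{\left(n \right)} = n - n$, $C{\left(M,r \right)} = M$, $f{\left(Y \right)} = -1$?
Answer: $-114$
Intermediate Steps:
$m{\left(n \right)} = 0$
$N{\left(G,q \right)} = 0$ ($N{\left(G,q \right)} = 2 + \left(-2 + 0\right) = 2 - 2 = 0$)
$h{\left(D \right)} = - \sqrt{D}$
$-114 - h{\left(N{\left(C{\left(-2,-2 \right)},-2 \right)} \right)} = -114 - - \sqrt{0} = -114 - \left(-1\right) 0 = -114 - 0 = -114 + 0 = -114$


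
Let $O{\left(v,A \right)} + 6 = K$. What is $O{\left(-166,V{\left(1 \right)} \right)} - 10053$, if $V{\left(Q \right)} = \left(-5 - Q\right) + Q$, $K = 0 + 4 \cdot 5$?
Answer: $-10039$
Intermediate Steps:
$K = 20$ ($K = 0 + 20 = 20$)
$V{\left(Q \right)} = -5$
$O{\left(v,A \right)} = 14$ ($O{\left(v,A \right)} = -6 + 20 = 14$)
$O{\left(-166,V{\left(1 \right)} \right)} - 10053 = 14 - 10053 = -10039$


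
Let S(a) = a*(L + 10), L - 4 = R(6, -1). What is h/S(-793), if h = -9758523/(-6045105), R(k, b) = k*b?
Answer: -3252841/12783382040 ≈ -0.00025446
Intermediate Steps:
R(k, b) = b*k
L = -2 (L = 4 - 1*6 = 4 - 6 = -2)
S(a) = 8*a (S(a) = a*(-2 + 10) = a*8 = 8*a)
h = 3252841/2015035 (h = -9758523*(-1/6045105) = 3252841/2015035 ≈ 1.6143)
h/S(-793) = 3252841/(2015035*((8*(-793)))) = (3252841/2015035)/(-6344) = (3252841/2015035)*(-1/6344) = -3252841/12783382040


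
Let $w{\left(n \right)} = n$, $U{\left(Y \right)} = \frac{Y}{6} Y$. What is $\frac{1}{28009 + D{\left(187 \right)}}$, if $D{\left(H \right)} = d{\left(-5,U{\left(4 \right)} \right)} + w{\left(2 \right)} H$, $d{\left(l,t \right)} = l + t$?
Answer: $\frac{3}{85142} \approx 3.5235 \cdot 10^{-5}$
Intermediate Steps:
$U{\left(Y \right)} = \frac{Y^{2}}{6}$ ($U{\left(Y \right)} = Y \frac{1}{6} Y = \frac{Y}{6} Y = \frac{Y^{2}}{6}$)
$D{\left(H \right)} = - \frac{7}{3} + 2 H$ ($D{\left(H \right)} = \left(-5 + \frac{4^{2}}{6}\right) + 2 H = \left(-5 + \frac{1}{6} \cdot 16\right) + 2 H = \left(-5 + \frac{8}{3}\right) + 2 H = - \frac{7}{3} + 2 H$)
$\frac{1}{28009 + D{\left(187 \right)}} = \frac{1}{28009 + \left(- \frac{7}{3} + 2 \cdot 187\right)} = \frac{1}{28009 + \left(- \frac{7}{3} + 374\right)} = \frac{1}{28009 + \frac{1115}{3}} = \frac{1}{\frac{85142}{3}} = \frac{3}{85142}$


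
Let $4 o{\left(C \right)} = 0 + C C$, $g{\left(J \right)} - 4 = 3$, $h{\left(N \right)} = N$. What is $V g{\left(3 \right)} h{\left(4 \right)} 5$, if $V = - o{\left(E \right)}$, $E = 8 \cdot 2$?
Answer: $-8960$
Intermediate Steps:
$E = 16$
$g{\left(J \right)} = 7$ ($g{\left(J \right)} = 4 + 3 = 7$)
$o{\left(C \right)} = \frac{C^{2}}{4}$ ($o{\left(C \right)} = \frac{0 + C C}{4} = \frac{0 + C^{2}}{4} = \frac{C^{2}}{4}$)
$V = -64$ ($V = - \frac{16^{2}}{4} = - \frac{256}{4} = \left(-1\right) 64 = -64$)
$V g{\left(3 \right)} h{\left(4 \right)} 5 = - 64 \cdot 7 \cdot 4 \cdot 5 = - 64 \cdot 28 \cdot 5 = \left(-64\right) 140 = -8960$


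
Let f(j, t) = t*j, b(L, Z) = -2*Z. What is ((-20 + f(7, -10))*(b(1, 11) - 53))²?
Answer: 45562500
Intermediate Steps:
f(j, t) = j*t
((-20 + f(7, -10))*(b(1, 11) - 53))² = ((-20 + 7*(-10))*(-2*11 - 53))² = ((-20 - 70)*(-22 - 53))² = (-90*(-75))² = 6750² = 45562500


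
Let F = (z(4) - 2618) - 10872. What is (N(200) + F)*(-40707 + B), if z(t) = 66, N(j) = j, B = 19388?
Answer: 281922456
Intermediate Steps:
F = -13424 (F = (66 - 2618) - 10872 = -2552 - 10872 = -13424)
(N(200) + F)*(-40707 + B) = (200 - 13424)*(-40707 + 19388) = -13224*(-21319) = 281922456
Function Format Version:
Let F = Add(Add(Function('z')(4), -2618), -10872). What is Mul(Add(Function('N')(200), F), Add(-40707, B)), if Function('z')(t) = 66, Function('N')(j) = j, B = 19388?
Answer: 281922456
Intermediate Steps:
F = -13424 (F = Add(Add(66, -2618), -10872) = Add(-2552, -10872) = -13424)
Mul(Add(Function('N')(200), F), Add(-40707, B)) = Mul(Add(200, -13424), Add(-40707, 19388)) = Mul(-13224, -21319) = 281922456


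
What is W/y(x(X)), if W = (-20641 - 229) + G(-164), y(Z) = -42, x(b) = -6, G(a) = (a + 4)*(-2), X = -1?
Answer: 3425/7 ≈ 489.29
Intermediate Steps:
G(a) = -8 - 2*a (G(a) = (4 + a)*(-2) = -8 - 2*a)
W = -20550 (W = (-20641 - 229) + (-8 - 2*(-164)) = -20870 + (-8 + 328) = -20870 + 320 = -20550)
W/y(x(X)) = -20550/(-42) = -20550*(-1/42) = 3425/7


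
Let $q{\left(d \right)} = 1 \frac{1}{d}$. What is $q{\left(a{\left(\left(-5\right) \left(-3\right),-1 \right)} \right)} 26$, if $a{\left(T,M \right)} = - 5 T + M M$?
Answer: $- \frac{13}{37} \approx -0.35135$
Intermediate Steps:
$a{\left(T,M \right)} = M^{2} - 5 T$ ($a{\left(T,M \right)} = - 5 T + M^{2} = M^{2} - 5 T$)
$q{\left(d \right)} = \frac{1}{d}$
$q{\left(a{\left(\left(-5\right) \left(-3\right),-1 \right)} \right)} 26 = \frac{1}{\left(-1\right)^{2} - 5 \left(\left(-5\right) \left(-3\right)\right)} 26 = \frac{1}{1 - 75} \cdot 26 = \frac{1}{-74} \cdot 26 = \left(- \frac{1}{74}\right) 26 = - \frac{13}{37}$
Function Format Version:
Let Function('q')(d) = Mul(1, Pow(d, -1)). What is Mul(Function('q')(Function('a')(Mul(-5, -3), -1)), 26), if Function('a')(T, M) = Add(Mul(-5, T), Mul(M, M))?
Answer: Rational(-13, 37) ≈ -0.35135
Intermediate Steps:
Function('a')(T, M) = Add(Pow(M, 2), Mul(-5, T)) (Function('a')(T, M) = Add(Mul(-5, T), Pow(M, 2)) = Add(Pow(M, 2), Mul(-5, T)))
Function('q')(d) = Pow(d, -1)
Mul(Function('q')(Function('a')(Mul(-5, -3), -1)), 26) = Mul(Pow(Add(Pow(-1, 2), Mul(-5, Mul(-5, -3))), -1), 26) = Mul(Pow(Add(1, Mul(-5, 15)), -1), 26) = Mul(Pow(Add(1, -75), -1), 26) = Mul(Pow(-74, -1), 26) = Mul(Rational(-1, 74), 26) = Rational(-13, 37)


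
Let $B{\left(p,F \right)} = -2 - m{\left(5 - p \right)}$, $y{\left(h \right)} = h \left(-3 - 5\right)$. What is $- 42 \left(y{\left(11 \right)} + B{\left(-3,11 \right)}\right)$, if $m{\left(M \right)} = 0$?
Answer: $3780$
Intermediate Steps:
$y{\left(h \right)} = - 8 h$ ($y{\left(h \right)} = h \left(-8\right) = - 8 h$)
$B{\left(p,F \right)} = -2$ ($B{\left(p,F \right)} = -2 - 0 = -2 + 0 = -2$)
$- 42 \left(y{\left(11 \right)} + B{\left(-3,11 \right)}\right) = - 42 \left(\left(-8\right) 11 - 2\right) = - 42 \left(-88 - 2\right) = \left(-42\right) \left(-90\right) = 3780$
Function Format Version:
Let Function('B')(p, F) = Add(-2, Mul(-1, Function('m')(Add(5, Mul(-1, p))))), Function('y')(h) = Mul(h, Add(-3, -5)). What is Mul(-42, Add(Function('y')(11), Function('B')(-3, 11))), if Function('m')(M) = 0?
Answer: 3780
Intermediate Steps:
Function('y')(h) = Mul(-8, h) (Function('y')(h) = Mul(h, -8) = Mul(-8, h))
Function('B')(p, F) = -2 (Function('B')(p, F) = Add(-2, Mul(-1, 0)) = Add(-2, 0) = -2)
Mul(-42, Add(Function('y')(11), Function('B')(-3, 11))) = Mul(-42, Add(Mul(-8, 11), -2)) = Mul(-42, Add(-88, -2)) = Mul(-42, -90) = 3780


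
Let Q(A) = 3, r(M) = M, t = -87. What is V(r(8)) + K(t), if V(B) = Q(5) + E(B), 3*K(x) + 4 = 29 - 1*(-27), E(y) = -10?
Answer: 31/3 ≈ 10.333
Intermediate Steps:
K(x) = 52/3 (K(x) = -4/3 + (29 - 1*(-27))/3 = -4/3 + (29 + 27)/3 = -4/3 + (1/3)*56 = -4/3 + 56/3 = 52/3)
V(B) = -7 (V(B) = 3 - 10 = -7)
V(r(8)) + K(t) = -7 + 52/3 = 31/3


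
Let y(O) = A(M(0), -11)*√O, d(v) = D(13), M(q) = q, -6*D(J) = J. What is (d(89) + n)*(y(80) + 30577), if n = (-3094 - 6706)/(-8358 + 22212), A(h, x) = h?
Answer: -1217484409/13854 ≈ -87880.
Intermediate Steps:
D(J) = -J/6
d(v) = -13/6 (d(v) = -⅙*13 = -13/6)
y(O) = 0 (y(O) = 0*√O = 0)
n = -4900/6927 (n = -9800/13854 = -9800*1/13854 = -4900/6927 ≈ -0.70738)
(d(89) + n)*(y(80) + 30577) = (-13/6 - 4900/6927)*(0 + 30577) = -39817/13854*30577 = -1217484409/13854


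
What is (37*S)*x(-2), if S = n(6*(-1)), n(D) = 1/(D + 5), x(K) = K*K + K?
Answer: -74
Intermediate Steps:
x(K) = K + K² (x(K) = K² + K = K + K²)
n(D) = 1/(5 + D)
S = -1 (S = 1/(5 + 6*(-1)) = 1/(5 - 6) = 1/(-1) = -1)
(37*S)*x(-2) = (37*(-1))*(-2*(1 - 2)) = -(-74)*(-1) = -37*2 = -74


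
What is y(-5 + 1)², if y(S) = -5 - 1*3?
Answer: 64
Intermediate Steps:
y(S) = -8 (y(S) = -5 - 3 = -8)
y(-5 + 1)² = (-8)² = 64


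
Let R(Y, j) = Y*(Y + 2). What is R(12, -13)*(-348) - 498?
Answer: -58962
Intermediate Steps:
R(Y, j) = Y*(2 + Y)
R(12, -13)*(-348) - 498 = (12*(2 + 12))*(-348) - 498 = (12*14)*(-348) - 498 = 168*(-348) - 498 = -58464 - 498 = -58962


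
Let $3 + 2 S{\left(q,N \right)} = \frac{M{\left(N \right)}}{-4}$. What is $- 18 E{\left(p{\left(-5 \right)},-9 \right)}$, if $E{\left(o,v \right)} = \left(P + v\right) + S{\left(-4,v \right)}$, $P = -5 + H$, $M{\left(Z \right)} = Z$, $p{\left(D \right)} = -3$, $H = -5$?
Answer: $\frac{1395}{4} \approx 348.75$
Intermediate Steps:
$S{\left(q,N \right)} = - \frac{3}{2} - \frac{N}{8}$ ($S{\left(q,N \right)} = - \frac{3}{2} + \frac{N \frac{1}{-4}}{2} = - \frac{3}{2} + \frac{N \left(- \frac{1}{4}\right)}{2} = - \frac{3}{2} + \frac{\left(- \frac{1}{4}\right) N}{2} = - \frac{3}{2} - \frac{N}{8}$)
$P = -10$ ($P = -5 - 5 = -10$)
$E{\left(o,v \right)} = - \frac{23}{2} + \frac{7 v}{8}$ ($E{\left(o,v \right)} = \left(-10 + v\right) - \left(\frac{3}{2} + \frac{v}{8}\right) = - \frac{23}{2} + \frac{7 v}{8}$)
$- 18 E{\left(p{\left(-5 \right)},-9 \right)} = - 18 \left(- \frac{23}{2} + \frac{7}{8} \left(-9\right)\right) = - 18 \left(- \frac{23}{2} - \frac{63}{8}\right) = \left(-18\right) \left(- \frac{155}{8}\right) = \frac{1395}{4}$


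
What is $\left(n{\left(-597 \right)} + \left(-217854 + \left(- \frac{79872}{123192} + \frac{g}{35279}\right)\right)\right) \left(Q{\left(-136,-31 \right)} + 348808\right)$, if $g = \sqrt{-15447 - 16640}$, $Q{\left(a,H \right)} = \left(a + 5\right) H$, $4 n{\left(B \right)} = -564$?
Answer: $- \frac{131616803917049}{1711} + \frac{352869 i \sqrt{32087}}{35279} \approx -7.6924 \cdot 10^{10} + 1791.7 i$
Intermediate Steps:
$n{\left(B \right)} = -141$ ($n{\left(B \right)} = \frac{1}{4} \left(-564\right) = -141$)
$Q{\left(a,H \right)} = H \left(5 + a\right)$ ($Q{\left(a,H \right)} = \left(5 + a\right) H = H \left(5 + a\right)$)
$g = i \sqrt{32087}$ ($g = \sqrt{-32087} = i \sqrt{32087} \approx 179.13 i$)
$\left(n{\left(-597 \right)} + \left(-217854 + \left(- \frac{79872}{123192} + \frac{g}{35279}\right)\right)\right) \left(Q{\left(-136,-31 \right)} + 348808\right) = \left(-141 - \left(\frac{1118247910}{5133} - \frac{i \sqrt{32087}}{35279}\right)\right) \left(- 31 \left(5 - 136\right) + 348808\right) = \left(-141 - \left(\frac{1118247910}{5133} - i \sqrt{32087} \cdot \frac{1}{35279}\right)\right) \left(\left(-31\right) \left(-131\right) + 348808\right) = \left(-141 - \left(\frac{1118247910}{5133} - \frac{i \sqrt{32087}}{35279}\right)\right) \left(4061 + 348808\right) = \left(-141 - \left(\frac{1118247910}{5133} - \frac{i \sqrt{32087}}{35279}\right)\right) 352869 = \left(- \frac{1118971663}{5133} + \frac{i \sqrt{32087}}{35279}\right) 352869 = - \frac{131616803917049}{1711} + \frac{352869 i \sqrt{32087}}{35279}$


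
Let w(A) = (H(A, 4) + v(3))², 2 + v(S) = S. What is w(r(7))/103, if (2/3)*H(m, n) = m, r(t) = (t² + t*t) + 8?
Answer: 25600/103 ≈ 248.54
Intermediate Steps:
v(S) = -2 + S
r(t) = 8 + 2*t² (r(t) = (t² + t²) + 8 = 2*t² + 8 = 8 + 2*t²)
H(m, n) = 3*m/2
w(A) = (1 + 3*A/2)² (w(A) = (3*A/2 + (-2 + 3))² = (3*A/2 + 1)² = (1 + 3*A/2)²)
w(r(7))/103 = ((2 + 3*(8 + 2*7²))²/4)/103 = ((2 + 3*(8 + 2*49))²/4)*(1/103) = ((2 + 3*(8 + 98))²/4)*(1/103) = ((2 + 3*106)²/4)*(1/103) = ((2 + 318)²/4)*(1/103) = ((¼)*320²)*(1/103) = ((¼)*102400)*(1/103) = 25600*(1/103) = 25600/103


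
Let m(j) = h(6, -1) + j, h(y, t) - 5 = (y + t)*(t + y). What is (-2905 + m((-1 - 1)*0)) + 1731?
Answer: -1144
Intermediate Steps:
h(y, t) = 5 + (t + y)² (h(y, t) = 5 + (y + t)*(t + y) = 5 + (t + y)*(t + y) = 5 + (t + y)²)
m(j) = 30 + j (m(j) = (5 + (-1 + 6)²) + j = (5 + 5²) + j = (5 + 25) + j = 30 + j)
(-2905 + m((-1 - 1)*0)) + 1731 = (-2905 + (30 + (-1 - 1)*0)) + 1731 = (-2905 + (30 - 2*0)) + 1731 = (-2905 + (30 + 0)) + 1731 = (-2905 + 30) + 1731 = -2875 + 1731 = -1144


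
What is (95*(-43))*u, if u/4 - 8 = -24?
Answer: 261440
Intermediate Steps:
u = -64 (u = 32 + 4*(-24) = 32 - 96 = -64)
(95*(-43))*u = (95*(-43))*(-64) = -4085*(-64) = 261440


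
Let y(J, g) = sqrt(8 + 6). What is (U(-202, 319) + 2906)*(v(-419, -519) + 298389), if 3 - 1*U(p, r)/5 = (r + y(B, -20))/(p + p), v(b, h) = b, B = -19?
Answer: 176052445815/202 + 744925*sqrt(14)/202 ≈ 8.7156e+8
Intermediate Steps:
y(J, g) = sqrt(14)
U(p, r) = 15 - 5*(r + sqrt(14))/(2*p) (U(p, r) = 15 - 5*(r + sqrt(14))/(p + p) = 15 - 5*(r + sqrt(14))/(2*p))
(U(-202, 319) + 2906)*(v(-419, -519) + 298389) = ((5/2)*(-1*319 - sqrt(14) + 6*(-202))/(-202) + 2906)*(-419 + 298389) = ((5/2)*(-1/202)*(-319 - sqrt(14) - 1212) + 2906)*297970 = ((5/2)*(-1/202)*(-1531 - sqrt(14)) + 2906)*297970 = ((7655/404 + 5*sqrt(14)/404) + 2906)*297970 = (1181679/404 + 5*sqrt(14)/404)*297970 = 176052445815/202 + 744925*sqrt(14)/202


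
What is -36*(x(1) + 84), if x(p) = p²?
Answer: -3060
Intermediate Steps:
-36*(x(1) + 84) = -36*(1² + 84) = -36*(1 + 84) = -36*85 = -3060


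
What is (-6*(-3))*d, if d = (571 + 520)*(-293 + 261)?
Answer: -628416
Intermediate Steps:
d = -34912 (d = 1091*(-32) = -34912)
(-6*(-3))*d = -6*(-3)*(-34912) = 18*(-34912) = -628416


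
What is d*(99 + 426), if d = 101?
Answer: 53025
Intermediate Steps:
d*(99 + 426) = 101*(99 + 426) = 101*525 = 53025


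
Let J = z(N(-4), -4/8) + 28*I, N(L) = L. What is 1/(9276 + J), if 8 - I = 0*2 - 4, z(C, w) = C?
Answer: 1/9608 ≈ 0.00010408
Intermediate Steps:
I = 12 (I = 8 - (0*2 - 4) = 8 - (0 - 4) = 8 - 1*(-4) = 8 + 4 = 12)
J = 332 (J = -4 + 28*12 = -4 + 336 = 332)
1/(9276 + J) = 1/(9276 + 332) = 1/9608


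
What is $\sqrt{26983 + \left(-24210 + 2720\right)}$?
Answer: $\sqrt{5493} \approx 74.115$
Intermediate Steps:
$\sqrt{26983 + \left(-24210 + 2720\right)} = \sqrt{26983 - 21490} = \sqrt{5493}$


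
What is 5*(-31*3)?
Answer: -465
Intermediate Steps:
5*(-31*3) = 5*(-93) = -465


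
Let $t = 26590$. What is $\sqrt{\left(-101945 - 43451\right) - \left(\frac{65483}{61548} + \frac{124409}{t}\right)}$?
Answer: $\frac{i \sqrt{24339642445070688337815}}{409140330} \approx 381.32 i$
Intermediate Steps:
$\sqrt{\left(-101945 - 43451\right) - \left(\frac{65483}{61548} + \frac{124409}{t}\right)} = \sqrt{\left(-101945 - 43451\right) - \left(\frac{65483}{61548} + \frac{124409}{26590}\right)} = \sqrt{-145396 - \frac{4699159051}{818280660}} = \sqrt{- \frac{118979434000411}{818280660}} = \frac{i \sqrt{24339642445070688337815}}{409140330}$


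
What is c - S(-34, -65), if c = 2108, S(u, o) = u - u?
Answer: 2108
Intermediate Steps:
S(u, o) = 0
c - S(-34, -65) = 2108 - 1*0 = 2108 + 0 = 2108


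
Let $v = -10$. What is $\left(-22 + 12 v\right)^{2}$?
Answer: $20164$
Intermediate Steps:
$\left(-22 + 12 v\right)^{2} = \left(-22 + 12 \left(-10\right)\right)^{2} = \left(-22 - 120\right)^{2} = \left(-142\right)^{2} = 20164$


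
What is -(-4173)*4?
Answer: 16692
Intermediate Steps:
-(-4173)*4 = -1*(-16692) = 16692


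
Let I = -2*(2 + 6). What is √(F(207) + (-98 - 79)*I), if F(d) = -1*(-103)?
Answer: √2935 ≈ 54.176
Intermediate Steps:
I = -16 (I = -2*8 = -16)
F(d) = 103
√(F(207) + (-98 - 79)*I) = √(103 + (-98 - 79)*(-16)) = √(103 - 177*(-16)) = √(103 + 2832) = √2935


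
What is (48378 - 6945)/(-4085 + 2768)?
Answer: -13811/439 ≈ -31.460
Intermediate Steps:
(48378 - 6945)/(-4085 + 2768) = 41433/(-1317) = 41433*(-1/1317) = -13811/439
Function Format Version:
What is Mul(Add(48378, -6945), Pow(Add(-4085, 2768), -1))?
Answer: Rational(-13811, 439) ≈ -31.460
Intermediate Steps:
Mul(Add(48378, -6945), Pow(Add(-4085, 2768), -1)) = Mul(41433, Pow(-1317, -1)) = Mul(41433, Rational(-1, 1317)) = Rational(-13811, 439)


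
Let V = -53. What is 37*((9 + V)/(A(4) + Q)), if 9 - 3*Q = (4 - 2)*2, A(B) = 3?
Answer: -2442/7 ≈ -348.86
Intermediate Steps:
Q = 5/3 (Q = 3 - (4 - 2)*2/3 = 3 - 2*2/3 = 3 - 1/3*4 = 3 - 4/3 = 5/3 ≈ 1.6667)
37*((9 + V)/(A(4) + Q)) = 37*((9 - 53)/(3 + 5/3)) = 37*(-44/14/3) = 37*(-44*3/14) = 37*(-66/7) = -2442/7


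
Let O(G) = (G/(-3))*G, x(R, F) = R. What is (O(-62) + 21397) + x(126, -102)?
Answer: 60725/3 ≈ 20242.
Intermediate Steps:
O(G) = -G**2/3 (O(G) = (G*(-1/3))*G = (-G/3)*G = -G**2/3)
(O(-62) + 21397) + x(126, -102) = (-1/3*(-62)**2 + 21397) + 126 = (-1/3*3844 + 21397) + 126 = (-3844/3 + 21397) + 126 = 60347/3 + 126 = 60725/3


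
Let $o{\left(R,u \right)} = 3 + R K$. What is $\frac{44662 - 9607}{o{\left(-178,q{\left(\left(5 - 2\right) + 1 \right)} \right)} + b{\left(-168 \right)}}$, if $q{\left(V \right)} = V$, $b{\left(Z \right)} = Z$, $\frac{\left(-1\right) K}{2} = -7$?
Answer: $- \frac{35055}{2657} \approx -13.193$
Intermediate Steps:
$K = 14$ ($K = \left(-2\right) \left(-7\right) = 14$)
$o{\left(R,u \right)} = 3 + 14 R$ ($o{\left(R,u \right)} = 3 + R 14 = 3 + 14 R$)
$\frac{44662 - 9607}{o{\left(-178,q{\left(\left(5 - 2\right) + 1 \right)} \right)} + b{\left(-168 \right)}} = \frac{44662 - 9607}{\left(3 + 14 \left(-178\right)\right) - 168} = \frac{35055}{\left(3 - 2492\right) - 168} = \frac{35055}{-2489 - 168} = \frac{35055}{-2657} = 35055 \left(- \frac{1}{2657}\right) = - \frac{35055}{2657}$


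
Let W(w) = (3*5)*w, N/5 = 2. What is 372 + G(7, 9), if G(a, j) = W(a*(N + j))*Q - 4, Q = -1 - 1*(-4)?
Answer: 6353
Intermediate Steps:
N = 10 (N = 5*2 = 10)
Q = 3 (Q = -1 + 4 = 3)
W(w) = 15*w
G(a, j) = -4 + 45*a*(10 + j) (G(a, j) = (15*(a*(10 + j)))*3 - 4 = (15*a*(10 + j))*3 - 4 = 45*a*(10 + j) - 4 = -4 + 45*a*(10 + j))
372 + G(7, 9) = 372 + (-4 + 45*7*(10 + 9)) = 372 + (-4 + 45*7*19) = 372 + (-4 + 5985) = 372 + 5981 = 6353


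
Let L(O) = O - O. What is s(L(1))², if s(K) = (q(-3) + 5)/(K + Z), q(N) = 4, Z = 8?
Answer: 81/64 ≈ 1.2656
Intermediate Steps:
L(O) = 0
s(K) = 9/(8 + K) (s(K) = (4 + 5)/(K + 8) = 9/(8 + K))
s(L(1))² = (9/(8 + 0))² = (9/8)² = 81/64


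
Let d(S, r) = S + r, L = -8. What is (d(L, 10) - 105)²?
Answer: 10609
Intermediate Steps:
(d(L, 10) - 105)² = ((-8 + 10) - 105)² = (2 - 105)² = (-103)² = 10609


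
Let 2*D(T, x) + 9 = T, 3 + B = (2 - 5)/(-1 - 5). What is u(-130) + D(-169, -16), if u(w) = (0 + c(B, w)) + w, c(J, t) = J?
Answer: -443/2 ≈ -221.50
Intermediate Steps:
B = -5/2 (B = -3 + (2 - 5)/(-1 - 5) = -3 - 3/(-6) = -3 - 3*(-1/6) = -3 + 1/2 = -5/2 ≈ -2.5000)
D(T, x) = -9/2 + T/2
u(w) = -5/2 + w (u(w) = (0 - 5/2) + w = -5/2 + w)
u(-130) + D(-169, -16) = (-5/2 - 130) + (-9/2 + (1/2)*(-169)) = -265/2 + (-9/2 - 169/2) = -265/2 - 89 = -443/2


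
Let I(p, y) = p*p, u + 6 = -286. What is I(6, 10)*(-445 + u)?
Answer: -26532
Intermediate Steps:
u = -292 (u = -6 - 286 = -292)
I(p, y) = p²
I(6, 10)*(-445 + u) = 6²*(-445 - 292) = 36*(-737) = -26532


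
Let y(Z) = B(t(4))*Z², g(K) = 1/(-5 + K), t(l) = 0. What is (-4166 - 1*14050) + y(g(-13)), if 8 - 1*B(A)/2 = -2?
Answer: -1475491/81 ≈ -18216.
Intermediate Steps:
B(A) = 20 (B(A) = 16 - 2*(-2) = 16 + 4 = 20)
y(Z) = 20*Z²
(-4166 - 1*14050) + y(g(-13)) = (-4166 - 1*14050) + 20*(1/(-5 - 13))² = (-4166 - 14050) + 20*(1/(-18))² = -18216 + 20*(-1/18)² = -18216 + 20*(1/324) = -18216 + 5/81 = -1475491/81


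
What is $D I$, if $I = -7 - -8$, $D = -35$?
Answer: $-35$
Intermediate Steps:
$I = 1$ ($I = -7 + 8 = 1$)
$D I = \left(-35\right) 1 = -35$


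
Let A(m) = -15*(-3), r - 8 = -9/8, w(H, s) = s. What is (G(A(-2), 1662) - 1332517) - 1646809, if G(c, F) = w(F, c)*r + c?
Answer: -23831773/8 ≈ -2.9790e+6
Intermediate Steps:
r = 55/8 (r = 8 - 9/8 = 55/8 ≈ 6.8750)
A(m) = 45
G(c, F) = 63*c/8 (G(c, F) = c*(55/8) + c = 55*c/8 + c = 63*c/8)
(G(A(-2), 1662) - 1332517) - 1646809 = ((63/8)*45 - 1332517) - 1646809 = (2835/8 - 1332517) - 1646809 = -10657301/8 - 1646809 = -23831773/8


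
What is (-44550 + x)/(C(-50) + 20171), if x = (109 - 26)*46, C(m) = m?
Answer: -40732/20121 ≈ -2.0244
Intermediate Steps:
x = 3818 (x = 83*46 = 3818)
(-44550 + x)/(C(-50) + 20171) = (-44550 + 3818)/(-50 + 20171) = -40732/20121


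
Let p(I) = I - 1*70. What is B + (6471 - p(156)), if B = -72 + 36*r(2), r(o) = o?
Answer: 6385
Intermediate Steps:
p(I) = -70 + I (p(I) = I - 70 = -70 + I)
B = 0 (B = -72 + 36*2 = -72 + 72 = 0)
B + (6471 - p(156)) = 0 + (6471 - (-70 + 156)) = 0 + (6471 - 1*86) = 0 + (6471 - 86) = 0 + 6385 = 6385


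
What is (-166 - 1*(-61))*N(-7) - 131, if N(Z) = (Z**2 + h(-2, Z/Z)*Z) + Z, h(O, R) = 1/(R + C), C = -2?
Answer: -5276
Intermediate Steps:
h(O, R) = 1/(-2 + R) (h(O, R) = 1/(R - 2) = 1/(-2 + R))
N(Z) = Z**2 (N(Z) = (Z**2 + Z/(-2 + Z/Z)) + Z = (Z**2 + Z/(-2 + 1)) + Z = (Z**2 + Z/(-1)) + Z = (Z**2 - Z) + Z = Z**2)
(-166 - 1*(-61))*N(-7) - 131 = (-166 - 1*(-61))*(-7)**2 - 131 = (-166 + 61)*49 - 131 = -105*49 - 131 = -5145 - 131 = -5276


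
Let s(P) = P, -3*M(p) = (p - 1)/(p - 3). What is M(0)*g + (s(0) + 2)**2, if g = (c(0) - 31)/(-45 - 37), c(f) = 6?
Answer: 2927/738 ≈ 3.9661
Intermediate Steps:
M(p) = -(-1 + p)/(3*(-3 + p)) (M(p) = -(p - 1)/(3*(p - 3)) = -(-1 + p)/(3*(-3 + p)))
g = 25/82 (g = (6 - 31)/(-45 - 37) = -25/(-82) = -25*(-1/82) = 25/82 ≈ 0.30488)
M(0)*g + (s(0) + 2)**2 = ((1 - 1*0)/(3*(-3 + 0)))*(25/82) + (0 + 2)**2 = ((1/3)*(1 + 0)/(-3))*(25/82) + 2**2 = ((1/3)*(-1/3)*1)*(25/82) + 4 = -1/9*25/82 + 4 = -25/738 + 4 = 2927/738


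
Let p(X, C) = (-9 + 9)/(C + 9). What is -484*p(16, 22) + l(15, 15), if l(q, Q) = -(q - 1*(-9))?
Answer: -24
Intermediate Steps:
l(q, Q) = -9 - q (l(q, Q) = -(q + 9) = -(9 + q) = -9 - q)
p(X, C) = 0 (p(X, C) = 0/(9 + C) = 0)
-484*p(16, 22) + l(15, 15) = -484*0 + (-9 - 1*15) = 0 + (-9 - 15) = 0 - 24 = -24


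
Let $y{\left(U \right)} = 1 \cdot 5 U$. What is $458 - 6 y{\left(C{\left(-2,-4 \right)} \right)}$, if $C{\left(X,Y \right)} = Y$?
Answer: $578$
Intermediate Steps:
$y{\left(U \right)} = 5 U$
$458 - 6 y{\left(C{\left(-2,-4 \right)} \right)} = 458 - 6 \cdot 5 \left(-4\right) = 458 - 6 \left(-20\right) = 458 - -120 = 458 + 120 = 578$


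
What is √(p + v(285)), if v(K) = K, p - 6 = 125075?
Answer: √125366 ≈ 354.07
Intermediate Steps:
p = 125081 (p = 6 + 125075 = 125081)
√(p + v(285)) = √(125081 + 285) = √125366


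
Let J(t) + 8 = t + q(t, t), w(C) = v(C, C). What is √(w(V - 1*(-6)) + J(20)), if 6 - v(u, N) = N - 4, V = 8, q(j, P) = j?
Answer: 2*√7 ≈ 5.2915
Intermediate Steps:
v(u, N) = 10 - N (v(u, N) = 6 - (N - 4) = 6 - (-4 + N) = 6 + (4 - N) = 10 - N)
w(C) = 10 - C
J(t) = -8 + 2*t (J(t) = -8 + (t + t) = -8 + 2*t)
√(w(V - 1*(-6)) + J(20)) = √((10 - (8 - 1*(-6))) + (-8 + 2*20)) = √((10 - (8 + 6)) + (-8 + 40)) = √((10 - 1*14) + 32) = √((10 - 14) + 32) = √(-4 + 32) = √28 = 2*√7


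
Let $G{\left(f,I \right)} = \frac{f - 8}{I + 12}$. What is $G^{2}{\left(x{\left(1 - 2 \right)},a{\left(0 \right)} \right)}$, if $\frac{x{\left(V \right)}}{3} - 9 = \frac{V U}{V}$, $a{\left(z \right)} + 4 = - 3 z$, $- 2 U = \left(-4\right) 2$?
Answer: $\frac{961}{64} \approx 15.016$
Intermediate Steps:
$U = 4$ ($U = - \frac{\left(-4\right) 2}{2} = \left(- \frac{1}{2}\right) \left(-8\right) = 4$)
$a{\left(z \right)} = -4 - 3 z$
$x{\left(V \right)} = 39$ ($x{\left(V \right)} = 27 + 3 \frac{V 4}{V} = 27 + 3 \frac{4 V}{V} = 27 + 3 \cdot 4 = 27 + 12 = 39$)
$G{\left(f,I \right)} = \frac{-8 + f}{12 + I}$
$G^{2}{\left(x{\left(1 - 2 \right)},a{\left(0 \right)} \right)} = \left(\frac{-8 + 39}{12 - 4}\right)^{2} = \left(\frac{1}{12 + \left(-4 + 0\right)} 31\right)^{2} = \left(\frac{1}{12 - 4} \cdot 31\right)^{2} = \left(\frac{1}{8} \cdot 31\right)^{2} = \left(\frac{31}{8}\right)^{2} = \frac{961}{64}$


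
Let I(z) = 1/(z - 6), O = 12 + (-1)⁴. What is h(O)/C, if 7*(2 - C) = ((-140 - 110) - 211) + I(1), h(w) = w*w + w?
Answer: 3185/1188 ≈ 2.6810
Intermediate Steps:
O = 13 (O = 12 + 1 = 13)
I(z) = 1/(-6 + z)
h(w) = w + w² (h(w) = w² + w = w + w²)
C = 2376/35 (C = 2 - (((-140 - 110) - 211) + 1/(-6 + 1))/7 = 2 - ((-250 - 211) + 1/(-5))/7 = 2 - (-461 - ⅕)/7 = 2 - ⅐*(-2306/5) = 2 + 2306/35 = 2376/35 ≈ 67.886)
h(O)/C = (13*(1 + 13))/(2376/35) = (13*14)*(35/2376) = 182*(35/2376) = 3185/1188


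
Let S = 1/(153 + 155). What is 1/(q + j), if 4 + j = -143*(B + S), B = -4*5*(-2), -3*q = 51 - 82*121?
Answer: -84/204467 ≈ -0.00041082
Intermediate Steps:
q = 9871/3 (q = -(51 - 82*121)/3 = -(51 - 9922)/3 = -1/3*(-9871) = 9871/3 ≈ 3290.3)
B = 40 (B = -20*(-2) = 40)
S = 1/308 ≈ 0.0032468
j = -160285/28 (j = -4 - 143*(40 + 1/308) = -4 - 143*12321/308 = -4 - 160173/28 = -160285/28 ≈ -5724.5)
1/(q + j) = 1/(9871/3 - 160285/28) = 1/(-204467/84) = -84/204467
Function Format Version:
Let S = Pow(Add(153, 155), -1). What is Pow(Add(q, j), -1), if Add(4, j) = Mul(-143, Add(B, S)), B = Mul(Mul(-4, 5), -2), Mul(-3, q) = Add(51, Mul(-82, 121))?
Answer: Rational(-84, 204467) ≈ -0.00041082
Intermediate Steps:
q = Rational(9871, 3) (q = Mul(Rational(-1, 3), Add(51, Mul(-82, 121))) = Mul(Rational(-1, 3), Add(51, -9922)) = Mul(Rational(-1, 3), -9871) = Rational(9871, 3) ≈ 3290.3)
B = 40 (B = Mul(-20, -2) = 40)
S = Rational(1, 308) (S = Pow(308, -1) = Rational(1, 308) ≈ 0.0032468)
j = Rational(-160285, 28) (j = Add(-4, Mul(-143, Add(40, Rational(1, 308)))) = Add(-4, Mul(-143, Rational(12321, 308))) = Add(-4, Rational(-160173, 28)) = Rational(-160285, 28) ≈ -5724.5)
Pow(Add(q, j), -1) = Pow(Add(Rational(9871, 3), Rational(-160285, 28)), -1) = Pow(Rational(-204467, 84), -1) = Rational(-84, 204467)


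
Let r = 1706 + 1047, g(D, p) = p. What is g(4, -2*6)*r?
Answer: -33036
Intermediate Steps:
r = 2753
g(4, -2*6)*r = -2*6*2753 = -12*2753 = -33036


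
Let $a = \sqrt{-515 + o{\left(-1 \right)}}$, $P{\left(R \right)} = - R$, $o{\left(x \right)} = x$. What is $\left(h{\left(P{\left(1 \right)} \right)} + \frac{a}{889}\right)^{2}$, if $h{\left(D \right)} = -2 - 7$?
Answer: $\frac{64015485}{790321} - \frac{36 i \sqrt{129}}{889} \approx 80.999 - 0.45993 i$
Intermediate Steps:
$h{\left(D \right)} = -9$ ($h{\left(D \right)} = -2 - 7 = -9$)
$a = 2 i \sqrt{129}$ ($a = \sqrt{-515 - 1} = \sqrt{-516} = 2 i \sqrt{129} \approx 22.716 i$)
$\left(h{\left(P{\left(1 \right)} \right)} + \frac{a}{889}\right)^{2} = \left(-9 + \frac{2 i \sqrt{129}}{889}\right)^{2}$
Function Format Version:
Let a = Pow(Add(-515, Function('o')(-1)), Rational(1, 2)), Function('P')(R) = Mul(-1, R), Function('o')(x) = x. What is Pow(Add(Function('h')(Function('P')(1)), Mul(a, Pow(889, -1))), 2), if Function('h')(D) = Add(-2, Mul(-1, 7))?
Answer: Add(Rational(64015485, 790321), Mul(Rational(-36, 889), I, Pow(129, Rational(1, 2)))) ≈ Add(80.999, Mul(-0.45993, I))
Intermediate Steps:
Function('h')(D) = -9 (Function('h')(D) = Add(-2, -7) = -9)
a = Mul(2, I, Pow(129, Rational(1, 2))) (a = Pow(Add(-515, -1), Rational(1, 2)) = Pow(-516, Rational(1, 2)) = Mul(2, I, Pow(129, Rational(1, 2))) ≈ Mul(22.716, I))
Pow(Add(Function('h')(Function('P')(1)), Mul(a, Pow(889, -1))), 2) = Pow(Add(-9, Mul(Mul(2, I, Pow(129, Rational(1, 2))), Pow(889, -1))), 2) = Pow(Add(-9, Mul(Mul(2, I, Pow(129, Rational(1, 2))), Rational(1, 889))), 2) = Pow(Add(-9, Mul(Rational(2, 889), I, Pow(129, Rational(1, 2)))), 2)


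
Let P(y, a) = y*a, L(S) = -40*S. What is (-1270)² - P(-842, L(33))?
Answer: 501460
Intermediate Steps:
P(y, a) = a*y
(-1270)² - P(-842, L(33)) = (-1270)² - (-40*33)*(-842) = 1612900 - (-1320)*(-842) = 1612900 - 1*1111440 = 1612900 - 1111440 = 501460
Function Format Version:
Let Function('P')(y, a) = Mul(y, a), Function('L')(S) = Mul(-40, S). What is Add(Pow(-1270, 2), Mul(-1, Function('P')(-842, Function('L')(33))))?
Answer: 501460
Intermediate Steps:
Function('P')(y, a) = Mul(a, y)
Add(Pow(-1270, 2), Mul(-1, Function('P')(-842, Function('L')(33)))) = Add(Pow(-1270, 2), Mul(-1, Mul(Mul(-40, 33), -842))) = Add(1612900, Mul(-1, Mul(-1320, -842))) = Add(1612900, Mul(-1, 1111440)) = Add(1612900, -1111440) = 501460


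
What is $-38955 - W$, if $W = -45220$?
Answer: $6265$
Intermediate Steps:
$-38955 - W = -38955 - -45220 = -38955 + 45220 = 6265$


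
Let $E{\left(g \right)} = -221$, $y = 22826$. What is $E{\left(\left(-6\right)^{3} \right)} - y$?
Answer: $-23047$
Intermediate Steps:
$E{\left(\left(-6\right)^{3} \right)} - y = -221 - 22826 = -23047$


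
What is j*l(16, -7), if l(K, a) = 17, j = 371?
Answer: 6307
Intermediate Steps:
j*l(16, -7) = 371*17 = 6307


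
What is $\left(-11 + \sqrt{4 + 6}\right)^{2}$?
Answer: $\left(11 - \sqrt{10}\right)^{2} \approx 61.43$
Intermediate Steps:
$\left(-11 + \sqrt{4 + 6}\right)^{2} = \left(-11 + \sqrt{10}\right)^{2}$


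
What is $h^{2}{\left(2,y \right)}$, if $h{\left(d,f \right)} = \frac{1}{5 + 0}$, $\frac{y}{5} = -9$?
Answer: $\frac{1}{25} \approx 0.04$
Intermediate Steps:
$y = -45$ ($y = 5 \left(-9\right) = -45$)
$h{\left(d,f \right)} = \frac{1}{5}$
$h^{2}{\left(2,y \right)} = \left(\frac{1}{5}\right)^{2} = \frac{1}{25}$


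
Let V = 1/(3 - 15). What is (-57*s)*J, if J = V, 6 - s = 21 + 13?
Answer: -133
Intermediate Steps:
s = -28 (s = 6 - (21 + 13) = 6 - 1*34 = 6 - 34 = -28)
V = -1/12 (V = 1/(-12) = -1/12 ≈ -0.083333)
J = -1/12 ≈ -0.083333
(-57*s)*J = -57*(-28)*(-1/12) = 1596*(-1/12) = -133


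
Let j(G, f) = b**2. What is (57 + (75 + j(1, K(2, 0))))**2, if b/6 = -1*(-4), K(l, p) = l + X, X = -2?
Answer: 501264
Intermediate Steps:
K(l, p) = -2 + l (K(l, p) = l - 2 = -2 + l)
b = 24 (b = 6*(-1*(-4)) = 6*4 = 24)
j(G, f) = 576 (j(G, f) = 24**2 = 576)
(57 + (75 + j(1, K(2, 0))))**2 = (57 + (75 + 576))**2 = (57 + 651)**2 = 708**2 = 501264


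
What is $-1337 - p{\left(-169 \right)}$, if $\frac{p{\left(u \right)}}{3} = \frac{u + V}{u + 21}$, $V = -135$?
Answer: $- \frac{49697}{37} \approx -1343.2$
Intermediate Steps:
$p{\left(u \right)} = \frac{3 \left(-135 + u\right)}{21 + u}$ ($p{\left(u \right)} = 3 \frac{u - 135}{u + 21} = 3 \frac{-135 + u}{21 + u} = \frac{3 \left(-135 + u\right)}{21 + u}$)
$-1337 - p{\left(-169 \right)} = -1337 - \frac{3 \left(-135 - 169\right)}{21 - 169} = -1337 - 3 \frac{1}{-148} \left(-304\right) = -1337 - 3 \left(- \frac{1}{148}\right) \left(-304\right) = -1337 - \frac{228}{37} = - \frac{49697}{37}$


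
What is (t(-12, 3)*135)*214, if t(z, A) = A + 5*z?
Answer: -1646730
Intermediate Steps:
(t(-12, 3)*135)*214 = ((3 + 5*(-12))*135)*214 = ((3 - 60)*135)*214 = -57*135*214 = -7695*214 = -1646730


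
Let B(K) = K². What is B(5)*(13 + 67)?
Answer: 2000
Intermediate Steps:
B(5)*(13 + 67) = 5²*(13 + 67) = 25*80 = 2000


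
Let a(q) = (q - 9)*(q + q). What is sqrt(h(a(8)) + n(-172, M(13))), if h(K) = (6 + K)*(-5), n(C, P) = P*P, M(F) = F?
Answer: sqrt(219) ≈ 14.799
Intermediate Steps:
n(C, P) = P**2
a(q) = 2*q*(-9 + q) (a(q) = (-9 + q)*(2*q) = 2*q*(-9 + q))
h(K) = -30 - 5*K
sqrt(h(a(8)) + n(-172, M(13))) = sqrt((-30 - 10*8*(-9 + 8)) + 13**2) = sqrt((-30 - 10*8*(-1)) + 169) = sqrt((-30 - 5*(-16)) + 169) = sqrt((-30 + 80) + 169) = sqrt(50 + 169) = sqrt(219)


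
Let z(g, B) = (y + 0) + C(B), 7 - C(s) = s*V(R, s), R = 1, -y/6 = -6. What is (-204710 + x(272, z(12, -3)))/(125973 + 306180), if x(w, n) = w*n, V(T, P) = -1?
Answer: -64610/144051 ≈ -0.44852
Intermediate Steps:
y = 36 (y = -6*(-6) = 36)
C(s) = 7 + s (C(s) = 7 - s*(-1) = 7 - (-1)*s = 7 + s)
z(g, B) = 43 + B (z(g, B) = (36 + 0) + (7 + B) = 36 + (7 + B) = 43 + B)
x(w, n) = n*w
(-204710 + x(272, z(12, -3)))/(125973 + 306180) = (-204710 + (43 - 3)*272)/(125973 + 306180) = (-204710 + 40*272)/432153 = (-204710 + 10880)*(1/432153) = -193830*1/432153 = -64610/144051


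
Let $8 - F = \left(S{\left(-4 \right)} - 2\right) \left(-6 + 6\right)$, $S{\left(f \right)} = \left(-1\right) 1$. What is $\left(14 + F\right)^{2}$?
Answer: $484$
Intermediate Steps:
$S{\left(f \right)} = -1$
$F = 8$ ($F = 8 - \left(-1 - 2\right) \left(-6 + 6\right) = 8 - \left(-3\right) 0 = 8 - 0 = 8 + 0 = 8$)
$\left(14 + F\right)^{2} = \left(14 + 8\right)^{2} = 22^{2} = 484$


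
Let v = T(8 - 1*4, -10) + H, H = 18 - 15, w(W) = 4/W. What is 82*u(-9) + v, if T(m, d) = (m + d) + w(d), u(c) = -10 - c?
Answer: -427/5 ≈ -85.400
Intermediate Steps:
H = 3
T(m, d) = d + m + 4/d (T(m, d) = (m + d) + 4/d = (d + m) + 4/d = d + m + 4/d)
v = -17/5 (v = (-10 + (8 - 1*4) + 4/(-10)) + 3 = (-10 + (8 - 4) + 4*(-1/10)) + 3 = (-10 + 4 - 2/5) + 3 = -32/5 + 3 = -17/5 ≈ -3.4000)
82*u(-9) + v = 82*(-10 - 1*(-9)) - 17/5 = 82*(-10 + 9) - 17/5 = 82*(-1) - 17/5 = -82 - 17/5 = -427/5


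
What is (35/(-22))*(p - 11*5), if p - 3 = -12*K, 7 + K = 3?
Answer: 70/11 ≈ 6.3636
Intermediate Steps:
K = -4 (K = -7 + 3 = -4)
p = 51 (p = 3 - 12*(-4) = 3 + 48 = 51)
(35/(-22))*(p - 11*5) = (35/(-22))*(51 - 11*5) = (35*(-1/22))*(51 - 55) = -35/22*(-4) = 70/11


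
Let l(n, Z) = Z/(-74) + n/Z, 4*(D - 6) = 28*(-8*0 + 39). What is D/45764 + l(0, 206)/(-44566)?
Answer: 232384255/37731090844 ≈ 0.0061590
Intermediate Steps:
D = 279 (D = 6 + (28*(-8*0 + 39))/4 = 6 + (28*(0 + 39))/4 = 6 + (28*39)/4 = 6 + (¼)*1092 = 6 + 273 = 279)
l(n, Z) = -Z/74 + n/Z (l(n, Z) = Z*(-1/74) + n/Z = -Z/74 + n/Z)
D/45764 + l(0, 206)/(-44566) = 279/45764 + (-1/74*206 + 0/206)/(-44566) = 279*(1/45764) + (-103/37 + 0*(1/206))*(-1/44566) = 279/45764 + (-103/37 + 0)*(-1/44566) = 279/45764 - 103/37*(-1/44566) = 279/45764 + 103/1648942 = 232384255/37731090844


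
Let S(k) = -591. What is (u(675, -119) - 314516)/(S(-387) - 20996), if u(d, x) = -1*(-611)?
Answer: 313905/21587 ≈ 14.541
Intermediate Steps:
u(d, x) = 611
(u(675, -119) - 314516)/(S(-387) - 20996) = (611 - 314516)/(-591 - 20996) = -313905/(-21587) = -313905*(-1/21587) = 313905/21587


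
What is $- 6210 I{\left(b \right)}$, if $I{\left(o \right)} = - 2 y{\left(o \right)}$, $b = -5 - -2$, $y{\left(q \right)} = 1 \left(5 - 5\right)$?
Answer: $0$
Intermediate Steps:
$y{\left(q \right)} = 0$ ($y{\left(q \right)} = 1 \cdot 0 = 0$)
$b = -3$ ($b = -5 + 2 = -3$)
$I{\left(o \right)} = 0$ ($I{\left(o \right)} = \left(-2\right) 0 = 0$)
$- 6210 I{\left(b \right)} = \left(-6210\right) 0 = 0$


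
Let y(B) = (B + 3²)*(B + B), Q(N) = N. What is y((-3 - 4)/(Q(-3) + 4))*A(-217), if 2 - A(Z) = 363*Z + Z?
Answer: -2211720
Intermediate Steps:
A(Z) = 2 - 364*Z (A(Z) = 2 - (363*Z + Z) = 2 - 364*Z)
y(B) = 2*B*(9 + B) (y(B) = (B + 9)*(2*B) = (9 + B)*(2*B) = 2*B*(9 + B))
y((-3 - 4)/(Q(-3) + 4))*A(-217) = (2*((-3 - 4)/(-3 + 4))*(9 + (-3 - 4)/(-3 + 4)))*(2 - 364*(-217)) = (2*(-7/1)*(9 - 7/1))*(2 + 78988) = (2*(-7*1)*(9 - 7*1))*78990 = (2*(-7)*(9 - 7))*78990 = (2*(-7)*2)*78990 = -28*78990 = -2211720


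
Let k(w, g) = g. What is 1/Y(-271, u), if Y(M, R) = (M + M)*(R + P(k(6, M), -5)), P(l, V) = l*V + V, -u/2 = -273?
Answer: -1/1027632 ≈ -9.7311e-7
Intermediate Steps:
u = 546 (u = -2*(-273) = 546)
P(l, V) = V + V*l (P(l, V) = V*l + V = V + V*l)
Y(M, R) = 2*M*(-5 + R - 5*M) (Y(M, R) = (M + M)*(R - 5*(1 + M)) = (2*M)*(R + (-5 - 5*M)) = (2*M)*(-5 + R - 5*M) = 2*M*(-5 + R - 5*M))
1/Y(-271, u) = 1/(2*(-271)*(-5 + 546 - 5*(-271))) = 1/(2*(-271)*(-5 + 546 + 1355)) = 1/(2*(-271)*1896) = 1/(-1027632) = -1/1027632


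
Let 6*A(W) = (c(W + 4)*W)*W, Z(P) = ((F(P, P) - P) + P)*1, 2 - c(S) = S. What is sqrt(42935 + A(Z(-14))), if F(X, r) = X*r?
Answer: I*sqrt(1224793) ≈ 1106.7*I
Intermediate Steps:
c(S) = 2 - S
Z(P) = P**2 (Z(P) = ((P*P - P) + P)*1 = ((P**2 - P) + P)*1 = P**2*1 = P**2)
A(W) = W**2*(-2 - W)/6 (A(W) = (((2 - (W + 4))*W)*W)/6 = (((2 - (4 + W))*W)*W)/6 = (((2 + (-4 - W))*W)*W)/6 = (((-2 - W)*W)*W)/6 = ((W*(-2 - W))*W)/6 = (W**2*(-2 - W))/6 = W**2*(-2 - W)/6)
sqrt(42935 + A(Z(-14))) = sqrt(42935 + ((-14)**2)**2*(-2 - 1*(-14)**2)/6) = sqrt(42935 + (1/6)*196**2*(-2 - 1*196)) = sqrt(42935 + (1/6)*38416*(-2 - 196)) = sqrt(42935 + (1/6)*38416*(-198)) = sqrt(42935 - 1267728) = sqrt(-1224793) = I*sqrt(1224793)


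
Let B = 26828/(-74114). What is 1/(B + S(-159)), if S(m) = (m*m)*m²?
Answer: 37057/23684201894363 ≈ 1.5646e-9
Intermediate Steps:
S(m) = m⁴ (S(m) = m²*m² = m⁴)
B = -13414/37057 (B = 26828*(-1/74114) = -13414/37057 ≈ -0.36198)
1/(B + S(-159)) = 1/(-13414/37057 + (-159)⁴) = 1/(-13414/37057 + 639128961) = 1/(23684201894363/37057) = 37057/23684201894363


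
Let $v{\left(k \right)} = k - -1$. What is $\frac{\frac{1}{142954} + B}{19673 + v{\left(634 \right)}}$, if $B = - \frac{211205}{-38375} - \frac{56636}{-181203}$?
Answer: $\frac{1156338745269767}{4037450718564601800} \approx 0.0002864$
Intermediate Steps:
$B = \frac{8088877223}{1390733025}$ ($B = \left(-211205\right) \left(- \frac{1}{38375}\right) - - \frac{56636}{181203} = \frac{42241}{7675} + \frac{56636}{181203} = \frac{8088877223}{1390733025} \approx 5.8163$)
$v{\left(k \right)} = 1 + k$ ($v{\left(k \right)} = k + 1 = 1 + k$)
$\frac{\frac{1}{142954} + B}{19673 + v{\left(634 \right)}} = \frac{\frac{1}{142954} + \frac{8088877223}{1390733025}}{19673 + \left(1 + 634\right)} = \frac{\frac{1}{142954} + \frac{8088877223}{1390733025}}{19673 + 635} = \frac{1156338745269767}{198810848855850 \cdot 20308} = \frac{1156338745269767}{198810848855850} \cdot \frac{1}{20308} = \frac{1156338745269767}{4037450718564601800}$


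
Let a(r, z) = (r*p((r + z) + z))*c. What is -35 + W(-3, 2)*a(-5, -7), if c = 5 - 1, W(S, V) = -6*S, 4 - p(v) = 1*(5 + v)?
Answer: -6515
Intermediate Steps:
p(v) = -1 - v (p(v) = 4 - (5 + v) = 4 + (-5 - v) = -1 - v)
c = 4
a(r, z) = 4*r*(-1 - r - 2*z) (a(r, z) = (r*(-1 - ((r + z) + z)))*4 = (r*(-1 - (r + 2*z)))*4 = (r*(-1 + (-r - 2*z)))*4 = (r*(-1 - r - 2*z))*4 = 4*r*(-1 - r - 2*z))
-35 + W(-3, 2)*a(-5, -7) = -35 + (-6*(-3))*(-4*(-5)*(1 - 5 + 2*(-7))) = -35 + 18*(-4*(-5)*(1 - 5 - 14)) = -35 + 18*(-4*(-5)*(-18)) = -35 + 18*(-360) = -35 - 6480 = -6515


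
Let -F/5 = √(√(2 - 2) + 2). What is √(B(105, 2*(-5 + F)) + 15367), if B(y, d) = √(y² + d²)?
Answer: √(15367 + 5*√(453 + 8*√2)) ≈ 124.40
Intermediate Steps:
F = -5*√2 (F = -5*√(√(2 - 2) + 2) = -5*√(√0 + 2) = -5*√(0 + 2) = -5*√2 ≈ -7.0711)
B(y, d) = √(d² + y²)
√(B(105, 2*(-5 + F)) + 15367) = √(√((2*(-5 - 5*√2))² + 105²) + 15367) = √(√((-10 - 10*√2)² + 11025) + 15367) = √(√(11025 + (-10 - 10*√2)²) + 15367) = √(15367 + √(11025 + (-10 - 10*√2)²))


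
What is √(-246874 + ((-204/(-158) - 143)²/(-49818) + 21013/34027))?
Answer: I*√12264274320736684316751030/7048284726 ≈ 496.86*I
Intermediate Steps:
√(-246874 + ((-204/(-158) - 143)²/(-49818) + 21013/34027)) = √(-246874 + ((-204*(-1/158) - 143)²*(-1/49818) + 21013*(1/34027))) = √(-246874 + ((102/79 - 143)²*(-1/49818) + 21013/34027)) = √(-246874 + ((-11195/79)²*(-1/49818) + 21013/34027)) = √(-246874 + ((125328025/6241)*(-1/49818) + 21013/34027)) = √(-246874 + (-125328025/310914138 + 21013/34027)) = √(-246874 + 2268702075119/10579475373726) = √(-2611795134711157405/10579475373726) = I*√12264274320736684316751030/7048284726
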